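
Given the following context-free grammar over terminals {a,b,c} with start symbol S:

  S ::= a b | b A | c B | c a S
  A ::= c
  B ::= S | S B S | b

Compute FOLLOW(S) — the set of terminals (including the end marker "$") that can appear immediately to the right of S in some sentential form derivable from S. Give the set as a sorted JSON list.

FIRST iteration:
pass 1:
  A via A→c: +{c}
  B via B→b: +{b}
  S via S→a b: +{a}
  S via S→b A: +{b}
  S via S→c B: +{c}
  S: {a,b,c}  A: {c}  B: {b}
pass 2:
  B via B→S: +{a,c}
  S: {a,b,c}  A: {c}  B: {a,b,c}
pass 3: done
  S: {a,b,c}  A: {c}  B: {a,b,c}

Compute FOLLOW by fixpoint:
initialize: $ ∈ FOLLOW(S)
pass 1:
  B→S B S: FOLLOW(S) ⊇ FIRST(B) = {a,b,c}; new: +{a,b,c}
  B→S B S: FOLLOW(B) ⊇ FIRST(S) = {a,b,c}; new: +{a,b,c}
  S→b A: FOLLOW(A) ⊇ FOLLOW(S) ⊇ {$,a,b,c}; new: +{$,a,b,c}
  S→c B: FOLLOW(B) ⊇ FOLLOW(S) ⊇ {$,a,b,c}; new: +{$}
  FOLLOW[S]={$,a,b,c}  FOLLOW[A]={$,a,b,c}  FOLLOW[B]={$,a,b,c}
pass 2: — fixpoint
  FOLLOW[S]={$,a,b,c}  FOLLOW[A]={$,a,b,c}  FOLLOW[B]={$,a,b,c}

FOLLOW(S) = ["$", "a", "b", "c"]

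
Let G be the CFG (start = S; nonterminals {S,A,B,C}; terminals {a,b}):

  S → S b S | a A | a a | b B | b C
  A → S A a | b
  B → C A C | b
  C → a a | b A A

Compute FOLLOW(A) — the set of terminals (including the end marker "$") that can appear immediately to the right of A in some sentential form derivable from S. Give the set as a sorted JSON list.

FIRST iteration:
iter 1:
  A via A→b: +{b}
  B via B→b: +{b}
  C via C→a a: +{a}
  C via C→b A A: +{b}
  S via S→a A: +{a}
  S via S→b B: +{b}
  FIRST(S)={a,b}  FIRST(A)={b}  FIRST(B)={b}  FIRST(C)={a,b}
iter 2:
  A via A→S A a: +{a}
  B via B→C A C: +{a}
  FIRST(S)={a,b}  FIRST(A)={a,b}  FIRST(B)={a,b}  FIRST(C)={a,b}
iter 3: done
  FIRST(S)={a,b}  FIRST(A)={a,b}  FIRST(B)={a,b}  FIRST(C)={a,b}

Compute FOLLOW by fixpoint:
seed FOLLOW(S) with $
pass 1:
  A→S A a: FOLLOW(S) ⊇ FIRST(A) = {a,b}; new: +{a,b}
  A→S A a: FOLLOW(A) ⊇ FIRST(a) = {a}; new: +{a}
  B→C A C: FOLLOW(C) ⊇ FIRST(A) = {a,b}; new: +{a,b}
  B→C A C: FOLLOW(A) ⊇ FIRST(C) = {a,b}; new: +{b}
  S→a A: FOLLOW(A) ⊇ FOLLOW(S) ⊇ {$,a,b}; new: +{$}
  S→b B: FOLLOW(B) ⊇ FOLLOW(S) ⊇ {$,a,b}; new: +{$,a,b}
  S→b C: FOLLOW(C) ⊇ FOLLOW(S) ⊇ {$,a,b}; new: +{$}
  FOLLOW(S)={$,a,b}  FOLLOW(A)={$,a,b}  FOLLOW(B)={$,a,b}  FOLLOW(C)={$,a,b}
pass 2: — fixpoint
  FOLLOW(S)={$,a,b}  FOLLOW(A)={$,a,b}  FOLLOW(B)={$,a,b}  FOLLOW(C)={$,a,b}

FOLLOW(A) = ["$", "a", "b"]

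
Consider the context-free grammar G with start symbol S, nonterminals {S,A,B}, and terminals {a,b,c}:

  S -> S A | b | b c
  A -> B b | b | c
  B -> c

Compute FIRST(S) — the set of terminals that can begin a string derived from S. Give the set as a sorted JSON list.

Compute FIRST by fixpoint:
[1]
  A via A→b: +{b}
  A via A→c: +{c}
  B via B→c: +{c}
  S via S→b: +{b}
  FIRST(S)={b}  FIRST(A)={b,c}  FIRST(B)={c}
[2] (no change)
  FIRST(S)={b}  FIRST(A)={b,c}  FIRST(B)={c}

FIRST(S) = ["b"]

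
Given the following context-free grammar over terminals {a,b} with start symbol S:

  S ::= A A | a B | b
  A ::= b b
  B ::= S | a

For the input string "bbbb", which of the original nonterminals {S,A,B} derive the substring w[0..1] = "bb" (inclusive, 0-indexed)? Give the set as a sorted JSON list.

Convert to CNF:
  S -> A A | T1 B | b
  A -> T0 T0
  B -> A A | T1 B | a | b
  T0 -> b
  T1 -> a

Fill CYK table bottom-up — only the sub-triangle for w[0..1]:
  [0..0]={B,S,T0}  "b"  orig:{B,S}
  [1..1]={B,S,T0}  "b"  orig:{B,S}
  [0..1]={A}  "bb"

Original NTs in T[0,1] deriving "bb": ["A"]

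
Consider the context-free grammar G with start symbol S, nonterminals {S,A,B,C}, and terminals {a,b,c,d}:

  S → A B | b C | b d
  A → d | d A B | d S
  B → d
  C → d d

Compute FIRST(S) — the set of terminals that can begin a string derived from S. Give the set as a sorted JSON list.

Compute FIRST by fixpoint:
pass 1:
  A via A→d: +{d}
  B via B→d: +{d}
  C via C→d d: +{d}
  S via S→A B: +{d}
  S via S→b C: +{b}
  FIRST(S)={b,d}  FIRST(A)={d}  FIRST(B)={d}  FIRST(C)={d}
pass 2: (stable)
  FIRST(S)={b,d}  FIRST(A)={d}  FIRST(B)={d}  FIRST(C)={d}

FIRST(S) = ["b", "d"]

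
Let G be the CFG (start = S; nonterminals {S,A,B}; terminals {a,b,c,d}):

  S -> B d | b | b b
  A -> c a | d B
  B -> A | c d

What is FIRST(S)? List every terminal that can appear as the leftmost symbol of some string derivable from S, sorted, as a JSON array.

FIRST sets, iterate to fixpoint:
iter 1:
  A via A→c a: +{c}
  A via A→d B: +{d}
  B via B→A: +{c,d}
  S via S→B d: +{c,d}
  S via S→b: +{b}
  FIRST[S]={b,c,d}  FIRST[A]={c,d}  FIRST[B]={c,d}
iter 2: (stable)
  FIRST[S]={b,c,d}  FIRST[A]={c,d}  FIRST[B]={c,d}

FIRST(S) = ["b", "c", "d"]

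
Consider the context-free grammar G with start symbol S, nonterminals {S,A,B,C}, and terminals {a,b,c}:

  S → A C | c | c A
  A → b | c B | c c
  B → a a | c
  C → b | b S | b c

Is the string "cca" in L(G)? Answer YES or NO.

CNF form of G:
  S -> A C | T0 A | c
  A -> T0 B | T0 T0 | b
  B -> T1 T1 | c
  C -> T2 S | T2 T0 | b
  T0 -> c
  T1 -> a
  T2 -> b

Fill CYK table bottom-up:
  [0..0]={B,S,T0}  "c"  orig:{B,S}
  [1..1]={B,S,T0}  "c"  orig:{B,S}
  [2..2]={T1}  "a"  orig:{}
  [0..1]={A}  "cc"
  [1..2]=∅  "ca"
  [0..2]=∅  "cca"

S ∉ T[0,2] ⇒ NO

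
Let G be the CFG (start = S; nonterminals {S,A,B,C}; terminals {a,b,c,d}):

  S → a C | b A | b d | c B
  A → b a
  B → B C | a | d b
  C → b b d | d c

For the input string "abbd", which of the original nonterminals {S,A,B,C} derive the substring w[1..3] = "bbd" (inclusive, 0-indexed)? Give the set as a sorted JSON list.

CNF form of G:
  S -> T0 A | T0 T2 | T1 C | T3 B
  A -> T0 T1
  B -> B C | T2 T0 | a
  C -> T0 X4 | T2 T3
  T0 -> b
  T1 -> a
  T2 -> d
  T3 -> c
  X4 -> T0 T2

CYK fill (cells [i..j] with 1 ≤ i ≤ j ≤ 3 only):
  cell(1,1) b: {T0}  orig:{}
  cell(2,2) b: {T0}  orig:{}
  cell(3,3) d: {T2}  orig:{}
  cell(1,2) bb: ∅
  cell(2,3) bd: {S,X4}  orig:{S}
  cell(1,3) bbd: {C}

Original NTs in T[1,3] deriving "bbd": ["C"]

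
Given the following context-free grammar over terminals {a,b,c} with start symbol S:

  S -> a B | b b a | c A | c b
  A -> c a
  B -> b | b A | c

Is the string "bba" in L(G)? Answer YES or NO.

CNF form of G:
  S -> T0 A | T0 T2 | T1 B | T2 X3
  A -> T0 T1
  B -> T2 A | b | c
  T0 -> c
  T1 -> a
  T2 -> b
  X3 -> T2 T1

CYK table (by increasing span):
  T[0,0] 'b' = {B,T2}  orig:{B}
  T[1,1] 'b' = {B,T2}  orig:{B}
  T[2,2] 'a' = {T1}  orig:{}
  T[0,1] 'bb' = ∅
  T[1,2] 'ba' = {X3}  orig:{}
  T[0,2] 'bba' = {S}

S ∈ T[0,2] ⇒ YES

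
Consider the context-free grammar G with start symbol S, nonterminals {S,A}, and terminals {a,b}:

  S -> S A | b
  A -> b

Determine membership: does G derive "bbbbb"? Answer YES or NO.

Convert to CNF:
  S -> S A | b
  A -> b

Fill CYK table bottom-up:
  T[0,0] 'b' = {A,S}
  T[1,1] 'b' = {A,S}
  T[2,2] 'b' = {A,S}
  T[3,3] 'b' = {A,S}
  T[4,4] 'b' = {A,S}
  T[0,1] 'bb' = {S}
  T[1,2] 'bb' = {S}
  T[2,3] 'bb' = {S}
  T[3,4] 'bb' = {S}
  T[0,2] 'bbb' = {S}
  T[1,3] 'bbb' = {S}
  T[2,4] 'bbb' = {S}
  T[0,3] 'bbbb' = {S}
  T[1,4] 'bbbb' = {S}
  T[0,4] 'bbbbb' = {S}

S ∈ T[0,4] ⇒ YES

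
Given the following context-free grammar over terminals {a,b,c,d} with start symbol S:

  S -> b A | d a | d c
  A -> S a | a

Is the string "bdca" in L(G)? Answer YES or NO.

CNF form of G:
  S -> T1 A | T2 T0 | T2 T3
  A -> S T0 | a
  T0 -> a
  T1 -> b
  T2 -> d
  T3 -> c

CYK table (by increasing span):
  T[0,0] 'b' = {T1}  orig:{}
  T[1,1] 'd' = {T2}  orig:{}
  T[2,2] 'c' = {T3}  orig:{}
  T[3,3] 'a' = {A,T0}  orig:{A}
  T[0,1] 'bd' = ∅
  T[1,2] 'dc' = {S}
  T[2,3] 'ca' = ∅
  T[0,2] 'bdc' = ∅
  T[1,3] 'dca' = {A}
  T[0,3] 'bdca' = {S}

S ∈ T[0,3] ⇒ YES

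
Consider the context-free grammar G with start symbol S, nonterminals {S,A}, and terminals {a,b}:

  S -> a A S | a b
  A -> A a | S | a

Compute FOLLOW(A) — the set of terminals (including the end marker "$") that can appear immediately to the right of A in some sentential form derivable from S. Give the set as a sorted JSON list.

FIRST iteration:
[1]
  A via A→a: +{a}
  S via S→a A S: +{a}
  FIRST[S]={a}  FIRST[A]={a}
[2] (no change)
  FIRST[S]={a}  FIRST[A]={a}

FOLLOW sets:
initialize: $ ∈ FOLLOW(S)
round 1:
  A→A a: FOLLOW(A) ⊇ FIRST(a) = {a}; new: +{a}
  A→S: FOLLOW(S) ⊇ FOLLOW(A) ⊇ {a}; new: +{a}
  FOLLOW[S]={$,a}  FOLLOW[A]={a}
round 2: (no change)
  FOLLOW[S]={$,a}  FOLLOW[A]={a}

FOLLOW(A) = ["a"]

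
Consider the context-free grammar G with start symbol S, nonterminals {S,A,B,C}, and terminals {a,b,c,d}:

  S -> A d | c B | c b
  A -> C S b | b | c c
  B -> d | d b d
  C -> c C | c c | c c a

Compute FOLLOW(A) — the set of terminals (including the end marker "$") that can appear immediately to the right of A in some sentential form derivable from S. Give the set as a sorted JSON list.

FIRST iteration:
[1]
  A via A→b: +{b}
  A via A→c c: +{c}
  B via B→d: +{d}
  C via C→c C: +{c}
  S via S→A d: +{b,c}
  FIRST(S)={b,c}  FIRST(A)={b,c}  FIRST(B)={d}  FIRST(C)={c}
[2] done
  FIRST(S)={b,c}  FIRST(A)={b,c}  FIRST(B)={d}  FIRST(C)={c}

FOLLOW sets:
seed FOLLOW(S) with $
[1]
  A→C S b: FOLLOW(C) ⊇ FIRST(S) = {b,c}; new: +{b,c}
  A→C S b: FOLLOW(S) ⊇ FIRST(b) = {b}; new: +{b}
  S→A d: FOLLOW(A) ⊇ FIRST(d) = {d}; new: +{d}
  S→c B: FOLLOW(B) ⊇ FOLLOW(S) ⊇ {$,b}; new: +{$,b}
  S: {$,b}  A: {d}  B: {$,b}  C: {b,c}
[2] done
  S: {$,b}  A: {d}  B: {$,b}  C: {b,c}

FOLLOW(A) = ["d"]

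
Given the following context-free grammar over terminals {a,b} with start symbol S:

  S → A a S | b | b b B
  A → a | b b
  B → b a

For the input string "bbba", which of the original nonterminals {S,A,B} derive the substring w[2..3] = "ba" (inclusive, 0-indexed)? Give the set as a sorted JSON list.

Convert to CNF:
  S -> A X2 | T0 X3 | b
  A -> T0 T0 | a
  B -> T0 T1
  T0 -> b
  T1 -> a
  X2 -> T1 S
  X3 -> T0 B

CYK fill (cells [i..j] with 2 ≤ i ≤ j ≤ 3 only):
  cell(2,2) b: {S,T0}  orig:{S}
  cell(3,3) a: {A,T1}  orig:{A}
  cell(2,3) ba: {B}

Original NTs in T[2,3] deriving "ba": ["B"]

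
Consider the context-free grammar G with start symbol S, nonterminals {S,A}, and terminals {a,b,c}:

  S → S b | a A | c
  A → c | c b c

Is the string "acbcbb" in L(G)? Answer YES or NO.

Convert to CNF:
  S -> S T1 | T2 A | c
  A -> T0 X3 | c
  T0 -> c
  T1 -> b
  T2 -> a
  X3 -> T1 T0

CYK fill:
  [0..0]={T2}  "a"  orig:{}
  [1..1]={A,S,T0}  "c"  orig:{A,S}
  [2..2]={T1}  "b"  orig:{}
  [3..3]={A,S,T0}  "c"  orig:{A,S}
  [4..4]={T1}  "b"  orig:{}
  [5..5]={T1}  "b"  orig:{}
  [0..1]={S}  "ac"
  [1..2]={S}  "cb"
  [2..3]={X3}  "bc"  orig:{}
  [3..4]={S}  "cb"
  [4..5]=∅  "bb"
  [0..2]={S}  "acb"
  [1..3]={A}  "cbc"
  [2..4]=∅  "bcb"
  [3..5]={S}  "cbb"
  [0..3]={S}  "acbc"
  [1..4]=∅  "cbcb"
  [2..5]=∅  "bcbb"
  [0..4]={S}  "acbcb"
  [1..5]=∅  "cbcbb"
  [0..5]={S}  "acbcbb"

S ∈ T[0,5] ⇒ YES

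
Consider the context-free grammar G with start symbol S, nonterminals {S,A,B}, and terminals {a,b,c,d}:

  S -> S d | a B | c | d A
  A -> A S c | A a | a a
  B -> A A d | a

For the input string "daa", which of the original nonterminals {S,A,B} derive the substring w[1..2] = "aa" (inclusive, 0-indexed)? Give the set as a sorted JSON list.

CNF form of G:
  S -> S T2 | T1 B | T2 A | c
  A -> A T1 | A X3 | T1 T1
  B -> A X4 | a
  T0 -> c
  T1 -> a
  T2 -> d
  X3 -> S T0
  X4 -> A T2

CYK fill (cells [i..j] with 1 ≤ i ≤ j ≤ 2 only):
  T[1,1] 'a' = {B,T1}  orig:{B}
  T[2,2] 'a' = {B,T1}  orig:{B}
  T[1,2] 'aa' = {A,S}

Original NTs in T[1,2] deriving "aa": ["A", "S"]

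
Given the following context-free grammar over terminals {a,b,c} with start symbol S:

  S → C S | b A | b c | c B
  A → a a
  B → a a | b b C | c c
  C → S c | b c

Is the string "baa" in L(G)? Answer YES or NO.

CNF form of G:
  S -> C S | T1 A | T1 T2 | T2 B
  A -> T0 T0
  B -> T0 T0 | T1 X3 | T2 T2
  C -> S T2 | T1 T2
  T0 -> a
  T1 -> b
  T2 -> c
  X3 -> T1 C

Fill CYK table bottom-up:
  [0..0]={T1}  "b"  orig:{}
  [1..1]={T0}  "a"  orig:{}
  [2..2]={T0}  "a"  orig:{}
  [0..1]=∅  "ba"
  [1..2]={A,B}  "aa"
  [0..2]={S}  "baa"

S ∈ T[0,2] ⇒ YES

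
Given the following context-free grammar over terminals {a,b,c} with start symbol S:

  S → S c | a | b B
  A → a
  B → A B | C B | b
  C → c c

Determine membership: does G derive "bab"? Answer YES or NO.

CNF form of G:
  S -> S T0 | T1 B | a
  A -> a
  B -> A B | C B | b
  C -> T0 T0
  T0 -> c
  T1 -> b

CYK fill:
  cell(0,0) b: {B,T1}  orig:{B}
  cell(1,1) a: {A,S}
  cell(2,2) b: {B,T1}  orig:{B}
  cell(0,1) ba: ∅
  cell(1,2) ab: {B}
  cell(0,2) bab: {S}

S ∈ T[0,2] ⇒ YES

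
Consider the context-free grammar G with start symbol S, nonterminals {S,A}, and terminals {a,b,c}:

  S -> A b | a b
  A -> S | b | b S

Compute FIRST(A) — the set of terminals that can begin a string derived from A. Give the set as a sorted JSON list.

FIRST sets, iterate to fixpoint:
round 1:
  A via A→b: +{b}
  S via S→A b: +{b}
  S via S→a b: +{a}
  FIRST[S]={a,b}  FIRST[A]={b}
round 2:
  A via A→S: +{a}
  FIRST[S]={a,b}  FIRST[A]={a,b}
round 3: (stable)
  FIRST[S]={a,b}  FIRST[A]={a,b}

FIRST(A) = ["a", "b"]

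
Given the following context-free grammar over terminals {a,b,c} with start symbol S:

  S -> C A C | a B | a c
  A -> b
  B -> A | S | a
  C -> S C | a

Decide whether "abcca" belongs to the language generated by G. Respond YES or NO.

CNF form of G:
  S -> C X3 | T0 B | T0 T1
  A -> b
  B -> C X2 | T0 B | T0 T1 | a | b
  C -> S C | a
  T0 -> a
  T1 -> c
  X2 -> A C
  X3 -> A C

CYK table (by increasing span):
  [0..0]={B,C,T0}  "a"  orig:{B,C}
  [1..1]={A,B}  "b"
  [2..2]={T1}  "c"  orig:{}
  [3..3]={T1}  "c"  orig:{}
  [4..4]={B,C,T0}  "a"  orig:{B,C}
  [0..1]={B,S}  "ab"
  [1..2]=∅  "bc"
  [2..3]=∅  "cc"
  [3..4]=∅  "ca"
  [0..2]=∅  "abc"
  [1..3]=∅  "bcc"
  [2..4]=∅  "cca"
  [0..3]=∅  "abcc"
  [1..4]=∅  "bcca"
  [0..4]=∅  "abcca"

S ∉ T[0,4] ⇒ NO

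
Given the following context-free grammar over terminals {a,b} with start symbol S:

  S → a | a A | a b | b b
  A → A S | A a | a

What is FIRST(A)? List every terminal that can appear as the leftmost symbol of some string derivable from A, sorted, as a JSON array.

FIRST sets, iterate to fixpoint:
[1]
  A via A→a: +{a}
  S via S→a: +{a}
  S via S→b b: +{b}
  FIRST[S]={a,b}  FIRST[A]={a}
[2] (no change)
  FIRST[S]={a,b}  FIRST[A]={a}

FIRST(A) = ["a"]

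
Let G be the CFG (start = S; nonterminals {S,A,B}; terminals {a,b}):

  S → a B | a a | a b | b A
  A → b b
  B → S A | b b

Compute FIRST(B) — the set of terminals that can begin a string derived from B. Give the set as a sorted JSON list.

Compute FIRST by fixpoint:
[1]
  A via A→b b: +{b}
  B via B→b b: +{b}
  S via S→a B: +{a}
  S via S→b A: +{b}
  FIRST[S]={a,b}  FIRST[A]={b}  FIRST[B]={b}
[2]
  B via B→S A: +{a}
  FIRST[S]={a,b}  FIRST[A]={b}  FIRST[B]={a,b}
[3] — fixpoint
  FIRST[S]={a,b}  FIRST[A]={b}  FIRST[B]={a,b}

FIRST(B) = ["a", "b"]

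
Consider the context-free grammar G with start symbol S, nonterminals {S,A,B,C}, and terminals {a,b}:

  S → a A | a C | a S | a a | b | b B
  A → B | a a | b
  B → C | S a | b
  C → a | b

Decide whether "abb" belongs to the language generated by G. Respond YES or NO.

Convert to CNF:
  S -> T0 A | T0 C | T0 S | T0 T0 | T1 B | b
  A -> S T0 | T0 T0 | a | b
  B -> S T0 | a | b
  C -> a | b
  T0 -> a
  T1 -> b

Fill CYK table bottom-up:
  T[0,0] 'a' = {A,B,C,T0}  orig:{A,B,C}
  T[1,1] 'b' = {A,B,C,S,T1}  orig:{A,B,C,S}
  T[2,2] 'b' = {A,B,C,S,T1}  orig:{A,B,C,S}
  T[0,1] 'ab' = {S}
  T[1,2] 'bb' = {S}
  T[0,2] 'abb' = {S}

S ∈ T[0,2] ⇒ YES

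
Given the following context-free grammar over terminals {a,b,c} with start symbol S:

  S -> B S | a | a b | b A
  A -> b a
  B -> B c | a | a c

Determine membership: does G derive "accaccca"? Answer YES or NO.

Convert to CNF:
  S -> B S | T0 A | T1 T0 | a
  A -> T0 T1
  B -> B T2 | T1 T2 | a
  T0 -> b
  T1 -> a
  T2 -> c

CYK fill:
  [0..0]={B,S,T1}  "a"  orig:{B,S}
  [1..1]={T2}  "c"  orig:{}
  [2..2]={T2}  "c"  orig:{}
  [3..3]={B,S,T1}  "a"  orig:{B,S}
  [4..4]={T2}  "c"  orig:{}
  [5..5]={T2}  "c"  orig:{}
  [6..6]={T2}  "c"  orig:{}
  [7..7]={B,S,T1}  "a"  orig:{B,S}
  [0..1]={B}  "ac"
  [1..2]=∅  "cc"
  [2..3]=∅  "ca"
  [3..4]={B}  "ac"
  [4..5]=∅  "cc"
  [5..6]=∅  "cc"
  [6..7]=∅  "ca"
  [0..2]={B}  "acc"
  [1..3]=∅  "cca"
  [2..4]=∅  "cac"
  [3..5]={B}  "acc"
  [4..6]=∅  "ccc"
  [5..7]=∅  "cca"
  [0..3]={S}  "acca"
  [1..4]=∅  "ccac"
  [2..5]=∅  "cacc"
  [3..6]={B}  "accc"
  [4..7]=∅  "ccca"
  [0..4]=∅  "accac"
  [1..5]=∅  "ccacc"
  [2..6]=∅  "caccc"
  [3..7]={S}  "accca"
  [0..5]=∅  "accacc"
  [1..6]=∅  "ccaccc"
  [2..7]=∅  "caccca"
  [0..6]=∅  "accaccc"
  [1..7]=∅  "ccaccca"
  [0..7]={S}  "accaccca"

S ∈ T[0,7] ⇒ YES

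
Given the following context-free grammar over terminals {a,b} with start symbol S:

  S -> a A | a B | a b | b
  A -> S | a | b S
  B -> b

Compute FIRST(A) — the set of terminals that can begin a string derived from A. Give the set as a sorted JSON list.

FIRST sets, iterate to fixpoint:
iter 1:
  A via A→a: +{a}
  A via A→b S: +{b}
  B via B→b: +{b}
  S via S→a A: +{a}
  S via S→b: +{b}
  S: {a,b}  A: {a,b}  B: {b}
iter 2: done
  S: {a,b}  A: {a,b}  B: {b}

FIRST(A) = ["a", "b"]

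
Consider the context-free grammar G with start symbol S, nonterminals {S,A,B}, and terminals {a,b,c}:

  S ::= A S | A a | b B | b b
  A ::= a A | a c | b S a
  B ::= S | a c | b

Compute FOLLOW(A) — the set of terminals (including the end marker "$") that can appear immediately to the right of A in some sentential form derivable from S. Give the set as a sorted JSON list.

FIRST iteration:
[1]
  A via A→a A: +{a}
  A via A→b S a: +{b}
  B via B→a c: +{a}
  B via B→b: +{b}
  S via S→A S: +{a,b}
  FIRST[S]={a,b}  FIRST[A]={a,b}  FIRST[B]={a,b}
[2] (stable)
  FIRST[S]={a,b}  FIRST[A]={a,b}  FIRST[B]={a,b}

FOLLOW sets:
FOLLOW(S) := {$}
round 1:
  A→b S a: FOLLOW(S) ⊇ FIRST(a) = {a}; new: +{a}
  S→A S: FOLLOW(A) ⊇ FIRST(S) = {a,b}; new: +{a,b}
  S→b B: FOLLOW(B) ⊇ FOLLOW(S) ⊇ {$,a}; new: +{$,a}
  S: {$,a}  A: {a,b}  B: {$,a}
round 2: — fixpoint
  S: {$,a}  A: {a,b}  B: {$,a}

FOLLOW(A) = ["a", "b"]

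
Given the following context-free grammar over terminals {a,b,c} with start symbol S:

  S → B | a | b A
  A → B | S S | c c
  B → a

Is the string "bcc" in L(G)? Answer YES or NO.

CNF form of G:
  S -> T1 A | a
  A -> S S | T0 T0 | a
  B -> a
  T0 -> c
  T1 -> b

Fill CYK table bottom-up:
  cell(0,0) b: {T1}  orig:{}
  cell(1,1) c: {T0}  orig:{}
  cell(2,2) c: {T0}  orig:{}
  cell(0,1) bc: ∅
  cell(1,2) cc: {A}
  cell(0,2) bcc: {S}

S ∈ T[0,2] ⇒ YES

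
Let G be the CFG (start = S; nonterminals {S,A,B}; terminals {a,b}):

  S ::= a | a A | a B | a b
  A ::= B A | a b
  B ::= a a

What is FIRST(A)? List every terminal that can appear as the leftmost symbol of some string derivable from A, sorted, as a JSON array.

FIRST iteration:
iter 1:
  A via A→a b: +{a}
  B via B→a a: +{a}
  S via S→a: +{a}
  FIRST[S]={a}  FIRST[A]={a}  FIRST[B]={a}
iter 2: — fixpoint
  FIRST[S]={a}  FIRST[A]={a}  FIRST[B]={a}

FIRST(A) = ["a"]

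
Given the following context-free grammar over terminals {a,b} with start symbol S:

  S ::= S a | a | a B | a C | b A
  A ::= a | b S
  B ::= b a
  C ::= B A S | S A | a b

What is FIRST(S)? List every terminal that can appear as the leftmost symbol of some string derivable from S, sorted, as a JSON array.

Compute FIRST by fixpoint:
iter 1:
  A via A→a: +{a}
  A via A→b S: +{b}
  B via B→b a: +{b}
  C via C→B A S: +{b}
  C via C→a b: +{a}
  S via S→a: +{a}
  S via S→b A: +{b}
  S: {a,b}  A: {a,b}  B: {b}  C: {a,b}
iter 2: done
  S: {a,b}  A: {a,b}  B: {b}  C: {a,b}

FIRST(S) = ["a", "b"]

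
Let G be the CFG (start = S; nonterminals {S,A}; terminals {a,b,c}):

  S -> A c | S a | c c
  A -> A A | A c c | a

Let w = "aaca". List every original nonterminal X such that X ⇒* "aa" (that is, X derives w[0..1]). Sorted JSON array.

Convert to CNF:
  S -> A T0 | S T1 | T0 T0
  A -> A A | A X2 | a
  T0 -> c
  T1 -> a
  X2 -> T0 T0

Fill CYK table bottom-up (cells [i..j] with 0 ≤ i ≤ j ≤ 1 only):
  [0..0]={A,T1}  "a"  orig:{A}
  [1..1]={A,T1}  "a"  orig:{A}
  [0..1]={A}  "aa"

Original NTs in T[0,1] deriving "aa": ["A"]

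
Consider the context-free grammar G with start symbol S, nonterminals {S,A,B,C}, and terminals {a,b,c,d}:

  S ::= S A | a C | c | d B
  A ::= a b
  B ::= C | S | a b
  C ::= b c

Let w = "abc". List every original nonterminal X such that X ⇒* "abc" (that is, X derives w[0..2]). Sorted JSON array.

CNF form of G:
  S -> S A | T0 C | T3 B | c
  A -> T0 T1
  B -> S A | T0 C | T0 T1 | T1 T2 | T3 B | c
  C -> T1 T2
  T0 -> a
  T1 -> b
  T2 -> c
  T3 -> d

Fill CYK table bottom-up — only the sub-triangle for w[0..2]:
  T[0,0] 'a' = {T0}  orig:{}
  T[1,1] 'b' = {T1}  orig:{}
  T[2,2] 'c' = {B,S,T2}  orig:{B,S}
  T[0,1] 'ab' = {A,B}
  T[1,2] 'bc' = {B,C}
  T[0,2] 'abc' = {B,S}

Original NTs in T[0,2] deriving "abc": ["B", "S"]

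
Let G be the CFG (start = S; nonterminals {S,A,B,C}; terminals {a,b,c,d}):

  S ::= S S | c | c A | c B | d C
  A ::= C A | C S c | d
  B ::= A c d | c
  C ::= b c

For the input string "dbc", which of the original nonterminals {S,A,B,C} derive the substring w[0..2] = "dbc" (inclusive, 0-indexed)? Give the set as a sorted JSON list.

CNF form of G:
  S -> S S | T0 A | T0 B | T1 C | c
  A -> C A | C X3 | d
  B -> A X4 | c
  C -> T2 T0
  T0 -> c
  T1 -> d
  T2 -> b
  X3 -> S T0
  X4 -> T0 T1

CYK fill, restricted to cells inside w[0..2]:
  T[0,0] 'd' = {A,T1}  orig:{A}
  T[1,1] 'b' = {T2}  orig:{}
  T[2,2] 'c' = {B,S,T0}  orig:{B,S}
  T[0,1] 'db' = ∅
  T[1,2] 'bc' = {C}
  T[0,2] 'dbc' = {S}

Original NTs in T[0,2] deriving "dbc": ["S"]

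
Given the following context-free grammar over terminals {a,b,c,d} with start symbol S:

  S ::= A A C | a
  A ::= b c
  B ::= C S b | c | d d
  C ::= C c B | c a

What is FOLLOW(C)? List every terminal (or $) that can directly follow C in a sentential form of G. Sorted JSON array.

Compute FIRST by fixpoint:
pass 1:
  A via A→b c: +{b}
  B via B→c: +{c}
  B via B→d d: +{d}
  C via C→c a: +{c}
  S via S→A A C: +{b}
  S via S→a: +{a}
  S: {a,b}  A: {b}  B: {c,d}  C: {c}
pass 2: done
  S: {a,b}  A: {b}  B: {c,d}  C: {c}

FOLLOW iteration:
FOLLOW(S) := {$}
pass 1:
  B→C S b: FOLLOW(C) ⊇ FIRST(S) = {a,b}; new: +{a,b}
  B→C S b: FOLLOW(S) ⊇ FIRST(b) = {b}; new: +{b}
  C→C c B: FOLLOW(C) ⊇ FIRST(c) = {c}; new: +{c}
  C→C c B: FOLLOW(B) ⊇ FOLLOW(C) ⊇ {a,b,c}; new: +{a,b,c}
  S→A A C: FOLLOW(A) ⊇ FIRST(A) = {b}; new: +{b}
  S→A A C: FOLLOW(A) ⊇ FIRST(C) = {c}; new: +{c}
  S→A A C: FOLLOW(C) ⊇ FOLLOW(S) ⊇ {$,b}; new: +{$}
  FOLLOW[S]={$,b}  FOLLOW[A]={b,c}  FOLLOW[B]={a,b,c}  FOLLOW[C]={$,a,b,c}
pass 2:
  C→C c B: FOLLOW(B) ⊇ FOLLOW(C) ⊇ {$,a,b,c}; new: +{$}
  FOLLOW[S]={$,b}  FOLLOW[A]={b,c}  FOLLOW[B]={$,a,b,c}  FOLLOW[C]={$,a,b,c}
pass 3: (stable)
  FOLLOW[S]={$,b}  FOLLOW[A]={b,c}  FOLLOW[B]={$,a,b,c}  FOLLOW[C]={$,a,b,c}

FOLLOW(C) = ["$", "a", "b", "c"]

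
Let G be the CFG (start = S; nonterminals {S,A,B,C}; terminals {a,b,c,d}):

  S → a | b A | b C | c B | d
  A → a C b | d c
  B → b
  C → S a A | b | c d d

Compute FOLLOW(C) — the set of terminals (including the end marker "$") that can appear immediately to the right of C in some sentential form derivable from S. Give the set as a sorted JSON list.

FIRST iteration:
pass 1:
  A via A→a C b: +{a}
  A via A→d c: +{d}
  B via B→b: +{b}
  C via C→b: +{b}
  C via C→c d d: +{c}
  S via S→a: +{a}
  S via S→b A: +{b}
  S via S→c B: +{c}
  S via S→d: +{d}
  FIRST(S)={a,b,c,d}  FIRST(A)={a,d}  FIRST(B)={b}  FIRST(C)={b,c}
pass 2:
  C via C→S a A: +{a,d}
  FIRST(S)={a,b,c,d}  FIRST(A)={a,d}  FIRST(B)={b}  FIRST(C)={a,b,c,d}
pass 3: (stable)
  FIRST(S)={a,b,c,d}  FIRST(A)={a,d}  FIRST(B)={b}  FIRST(C)={a,b,c,d}

FOLLOW sets:
FOLLOW(S) := {$}
[1]
  A→a C b: FOLLOW(C) ⊇ FIRST(b) = {b}; new: +{b}
  C→S a A: FOLLOW(S) ⊇ FIRST(a) = {a}; new: +{a}
  C→S a A: FOLLOW(A) ⊇ FOLLOW(C) ⊇ {b}; new: +{b}
  S→b A: FOLLOW(A) ⊇ FOLLOW(S) ⊇ {$,a}; new: +{$,a}
  S→b C: FOLLOW(C) ⊇ FOLLOW(S) ⊇ {$,a}; new: +{$,a}
  S→c B: FOLLOW(B) ⊇ FOLLOW(S) ⊇ {$,a}; new: +{$,a}
  S: {$,a}  A: {$,a,b}  B: {$,a}  C: {$,a,b}
[2] — fixpoint
  S: {$,a}  A: {$,a,b}  B: {$,a}  C: {$,a,b}

FOLLOW(C) = ["$", "a", "b"]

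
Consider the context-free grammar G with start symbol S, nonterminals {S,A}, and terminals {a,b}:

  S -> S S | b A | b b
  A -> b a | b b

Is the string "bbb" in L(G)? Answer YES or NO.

Convert to CNF:
  S -> S S | T0 A | T0 T0
  A -> T0 T0 | T0 T1
  T0 -> b
  T1 -> a

Fill CYK table bottom-up:
  cell(0,0) b: {T0}  orig:{}
  cell(1,1) b: {T0}  orig:{}
  cell(2,2) b: {T0}  orig:{}
  cell(0,1) bb: {A,S}
  cell(1,2) bb: {A,S}
  cell(0,2) bbb: {S}

S ∈ T[0,2] ⇒ YES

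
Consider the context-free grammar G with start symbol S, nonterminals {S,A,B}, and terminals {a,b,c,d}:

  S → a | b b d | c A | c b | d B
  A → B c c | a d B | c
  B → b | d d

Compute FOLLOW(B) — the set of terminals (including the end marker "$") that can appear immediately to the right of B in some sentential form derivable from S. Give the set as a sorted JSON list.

Compute FIRST by fixpoint:
iter 1:
  A via A→a d B: +{a}
  A via A→c: +{c}
  B via B→b: +{b}
  B via B→d d: +{d}
  S via S→a: +{a}
  S via S→b b d: +{b}
  S via S→c A: +{c}
  S via S→d B: +{d}
  FIRST(S)={a,b,c,d}  FIRST(A)={a,c}  FIRST(B)={b,d}
iter 2:
  A via A→B c c: +{b,d}
  FIRST(S)={a,b,c,d}  FIRST(A)={a,b,c,d}  FIRST(B)={b,d}
iter 3: done
  FIRST(S)={a,b,c,d}  FIRST(A)={a,b,c,d}  FIRST(B)={b,d}

Compute FOLLOW by fixpoint:
seed FOLLOW(S) with $
round 1:
  A→B c c: FOLLOW(B) ⊇ FIRST(c) = {c}; new: +{c}
  S→c A: FOLLOW(A) ⊇ FOLLOW(S) ⊇ {$}; new: +{$}
  S→d B: FOLLOW(B) ⊇ FOLLOW(S) ⊇ {$}; new: +{$}
  FOLLOW[S]={$}  FOLLOW[A]={$}  FOLLOW[B]={$,c}
round 2: done
  FOLLOW[S]={$}  FOLLOW[A]={$}  FOLLOW[B]={$,c}

FOLLOW(B) = ["$", "c"]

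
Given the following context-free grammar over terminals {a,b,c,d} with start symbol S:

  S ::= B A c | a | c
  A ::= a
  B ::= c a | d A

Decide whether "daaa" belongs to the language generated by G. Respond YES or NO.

Convert to CNF:
  S -> B X3 | a | c
  A -> a
  B -> T0 T1 | T2 A
  T0 -> c
  T1 -> a
  T2 -> d
  X3 -> A T0

CYK fill:
  [0..0]={T2}  "d"  orig:{}
  [1..1]={A,S,T1}  "a"  orig:{A,S}
  [2..2]={A,S,T1}  "a"  orig:{A,S}
  [3..3]={A,S,T1}  "a"  orig:{A,S}
  [0..1]={B}  "da"
  [1..2]=∅  "aa"
  [2..3]=∅  "aa"
  [0..2]=∅  "daa"
  [1..3]=∅  "aaa"
  [0..3]=∅  "daaa"

S ∉ T[0,3] ⇒ NO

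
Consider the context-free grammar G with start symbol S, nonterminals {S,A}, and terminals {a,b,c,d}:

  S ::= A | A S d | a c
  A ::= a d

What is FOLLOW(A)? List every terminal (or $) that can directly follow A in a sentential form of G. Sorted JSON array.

FIRST sets, iterate to fixpoint:
[1]
  A via A→a d: +{a}
  S via S→A: +{a}
  S: {a}  A: {a}
[2] (no change)
  S: {a}  A: {a}

FOLLOW iteration:
FOLLOW(S) := {$}
round 1:
  S→A: FOLLOW(A) ⊇ FOLLOW(S) ⊇ {$}; new: +{$}
  S→A S d: FOLLOW(A) ⊇ FIRST(S) = {a}; new: +{a}
  S→A S d: FOLLOW(S) ⊇ FIRST(d) = {d}; new: +{d}
  S: {$,d}  A: {$,a}
round 2:
  S→A: FOLLOW(A) ⊇ FOLLOW(S) ⊇ {$,d}; new: +{d}
  S: {$,d}  A: {$,a,d}
round 3: (stable)
  S: {$,d}  A: {$,a,d}

FOLLOW(A) = ["$", "a", "d"]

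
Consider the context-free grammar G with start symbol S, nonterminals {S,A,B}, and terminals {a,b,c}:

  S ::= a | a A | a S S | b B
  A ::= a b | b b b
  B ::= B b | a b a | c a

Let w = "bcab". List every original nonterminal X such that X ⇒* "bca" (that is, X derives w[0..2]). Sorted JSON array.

Convert to CNF:
  S -> T0 A | T0 X5 | T1 B | a
  A -> T0 T1 | T1 X3
  B -> B T1 | T0 X4 | T2 T0
  T0 -> a
  T1 -> b
  T2 -> c
  X3 -> T1 T1
  X4 -> T1 T0
  X5 -> S S

CYK table (by increasing span) — only the sub-triangle for w[0..2]:
  T[0,0] 'b' = {T1}  orig:{}
  T[1,1] 'c' = {T2}  orig:{}
  T[2,2] 'a' = {S,T0}  orig:{S}
  T[0,1] 'bc' = ∅
  T[1,2] 'ca' = {B}
  T[0,2] 'bca' = {S}

Original NTs in T[0,2] deriving "bca": ["S"]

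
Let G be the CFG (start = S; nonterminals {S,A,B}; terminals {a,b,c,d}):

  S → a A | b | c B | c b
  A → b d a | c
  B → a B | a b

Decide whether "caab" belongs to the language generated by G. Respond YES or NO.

Convert to CNF:
  S -> T2 A | T3 B | T3 T0 | b
  A -> T0 X4 | c
  B -> T2 B | T2 T0
  T0 -> b
  T1 -> d
  T2 -> a
  T3 -> c
  X4 -> T1 T2

CYK fill:
  [0..0]={A,T3}  "c"  orig:{A}
  [1..1]={T2}  "a"  orig:{}
  [2..2]={T2}  "a"  orig:{}
  [3..3]={S,T0}  "b"  orig:{S}
  [0..1]=∅  "ca"
  [1..2]=∅  "aa"
  [2..3]={B}  "ab"
  [0..2]=∅  "caa"
  [1..3]={B}  "aab"
  [0..3]={S}  "caab"

S ∈ T[0,3] ⇒ YES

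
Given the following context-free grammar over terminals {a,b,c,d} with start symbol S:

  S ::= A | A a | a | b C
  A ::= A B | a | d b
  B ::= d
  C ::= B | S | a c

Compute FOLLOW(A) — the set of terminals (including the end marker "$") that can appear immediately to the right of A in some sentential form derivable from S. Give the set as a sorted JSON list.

FIRST iteration:
iter 1:
  A via A→a: +{a}
  A via A→d b: +{d}
  B via B→d: +{d}
  C via C→B: +{d}
  C via C→a c: +{a}
  S via S→A: +{a,d}
  S via S→b C: +{b}
  FIRST(S)={a,b,d}  FIRST(A)={a,d}  FIRST(B)={d}  FIRST(C)={a,d}
iter 2:
  C via C→S: +{b}
  FIRST(S)={a,b,d}  FIRST(A)={a,d}  FIRST(B)={d}  FIRST(C)={a,b,d}
iter 3: (no change)
  FIRST(S)={a,b,d}  FIRST(A)={a,d}  FIRST(B)={d}  FIRST(C)={a,b,d}

FOLLOW iteration:
initialize: $ ∈ FOLLOW(S)
[1]
  A→A B: FOLLOW(A) ⊇ FIRST(B) = {d}; new: +{d}
  A→A B: FOLLOW(B) ⊇ FOLLOW(A) ⊇ {d}; new: +{d}
  S→A: FOLLOW(A) ⊇ FOLLOW(S) ⊇ {$}; new: +{$}
  S→A a: FOLLOW(A) ⊇ FIRST(a) = {a}; new: +{a}
  S→b C: FOLLOW(C) ⊇ FOLLOW(S) ⊇ {$}; new: +{$}
  FOLLOW[S]={$}  FOLLOW[A]={$,a,d}  FOLLOW[B]={d}  FOLLOW[C]={$}
[2]
  A→A B: FOLLOW(B) ⊇ FOLLOW(A) ⊇ {$,a,d}; new: +{$,a}
  FOLLOW[S]={$}  FOLLOW[A]={$,a,d}  FOLLOW[B]={$,a,d}  FOLLOW[C]={$}
[3] (no change)
  FOLLOW[S]={$}  FOLLOW[A]={$,a,d}  FOLLOW[B]={$,a,d}  FOLLOW[C]={$}

FOLLOW(A) = ["$", "a", "d"]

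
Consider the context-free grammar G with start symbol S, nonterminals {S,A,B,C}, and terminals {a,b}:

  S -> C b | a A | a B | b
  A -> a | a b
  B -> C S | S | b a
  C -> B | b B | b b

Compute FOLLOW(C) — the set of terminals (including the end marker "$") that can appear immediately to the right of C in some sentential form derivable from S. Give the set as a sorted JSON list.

FIRST sets, iterate to fixpoint:
iter 1:
  A via A→a: +{a}
  B via B→b a: +{b}
  C via C→B: +{b}
  S via S→C b: +{b}
  S via S→a A: +{a}
  FIRST(S)={a,b}  FIRST(A)={a}  FIRST(B)={b}  FIRST(C)={b}
iter 2:
  B via B→S: +{a}
  C via C→B: +{a}
  FIRST(S)={a,b}  FIRST(A)={a}  FIRST(B)={a,b}  FIRST(C)={a,b}
iter 3: (stable)
  FIRST(S)={a,b}  FIRST(A)={a}  FIRST(B)={a,b}  FIRST(C)={a,b}

FOLLOW iteration:
initialize: $ ∈ FOLLOW(S)
round 1:
  B→C S: FOLLOW(C) ⊇ FIRST(S) = {a,b}; new: +{a,b}
  C→B: FOLLOW(B) ⊇ FOLLOW(C) ⊇ {a,b}; new: +{a,b}
  S→a A: FOLLOW(A) ⊇ FOLLOW(S) ⊇ {$}; new: +{$}
  S→a B: FOLLOW(B) ⊇ FOLLOW(S) ⊇ {$}; new: +{$}
  S: {$}  A: {$}  B: {$,a,b}  C: {a,b}
round 2:
  B→C S: FOLLOW(S) ⊇ FOLLOW(B) ⊇ {$,a,b}; new: +{a,b}
  S→a A: FOLLOW(A) ⊇ FOLLOW(S) ⊇ {$,a,b}; new: +{a,b}
  S: {$,a,b}  A: {$,a,b}  B: {$,a,b}  C: {a,b}
round 3: — fixpoint
  S: {$,a,b}  A: {$,a,b}  B: {$,a,b}  C: {a,b}

FOLLOW(C) = ["a", "b"]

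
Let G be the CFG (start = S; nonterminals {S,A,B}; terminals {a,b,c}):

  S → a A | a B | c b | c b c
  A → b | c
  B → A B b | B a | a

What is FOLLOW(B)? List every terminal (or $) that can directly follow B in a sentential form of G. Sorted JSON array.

FIRST sets, iterate to fixpoint:
pass 1:
  A via A→b: +{b}
  A via A→c: +{c}
  B via B→A B b: +{b,c}
  B via B→a: +{a}
  S via S→a A: +{a}
  S via S→c b: +{c}
  FIRST(S)={a,c}  FIRST(A)={b,c}  FIRST(B)={a,b,c}
pass 2: (stable)
  FIRST(S)={a,c}  FIRST(A)={b,c}  FIRST(B)={a,b,c}

FOLLOW iteration:
FOLLOW(S) := {$}
iter 1:
  B→A B b: FOLLOW(A) ⊇ FIRST(B) = {a,b,c}; new: +{a,b,c}
  B→A B b: FOLLOW(B) ⊇ FIRST(b) = {b}; new: +{b}
  B→B a: FOLLOW(B) ⊇ FIRST(a) = {a}; new: +{a}
  S→a A: FOLLOW(A) ⊇ FOLLOW(S) ⊇ {$}; new: +{$}
  S→a B: FOLLOW(B) ⊇ FOLLOW(S) ⊇ {$}; new: +{$}
  S: {$}  A: {$,a,b,c}  B: {$,a,b}
iter 2: (stable)
  S: {$}  A: {$,a,b,c}  B: {$,a,b}

FOLLOW(B) = ["$", "a", "b"]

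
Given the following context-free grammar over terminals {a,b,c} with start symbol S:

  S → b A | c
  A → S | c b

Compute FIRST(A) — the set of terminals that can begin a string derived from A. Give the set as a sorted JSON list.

Compute FIRST by fixpoint:
pass 1:
  A via A→c b: +{c}
  S via S→b A: +{b}
  S via S→c: +{c}
  FIRST(S)={b,c}  FIRST(A)={c}
pass 2:
  A via A→S: +{b}
  FIRST(S)={b,c}  FIRST(A)={b,c}
pass 3: (no change)
  FIRST(S)={b,c}  FIRST(A)={b,c}

FIRST(A) = ["b", "c"]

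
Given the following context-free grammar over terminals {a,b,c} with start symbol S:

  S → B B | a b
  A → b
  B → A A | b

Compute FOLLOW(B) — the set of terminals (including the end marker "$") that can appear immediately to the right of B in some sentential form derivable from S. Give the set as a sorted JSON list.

Compute FIRST by fixpoint:
pass 1:
  A via A→b: +{b}
  B via B→A A: +{b}
  S via S→B B: +{b}
  S via S→a b: +{a}
  FIRST[S]={a,b}  FIRST[A]={b}  FIRST[B]={b}
pass 2: — fixpoint
  FIRST[S]={a,b}  FIRST[A]={b}  FIRST[B]={b}

FOLLOW sets:
FOLLOW(S) := {$}
[1]
  B→A A: FOLLOW(A) ⊇ FIRST(A) = {b}; new: +{b}
  S→B B: FOLLOW(B) ⊇ FIRST(B) = {b}; new: +{b}
  S→B B: FOLLOW(B) ⊇ FOLLOW(S) ⊇ {$}; new: +{$}
  S: {$}  A: {b}  B: {$,b}
[2]
  B→A A: FOLLOW(A) ⊇ FOLLOW(B) ⊇ {$,b}; new: +{$}
  S: {$}  A: {$,b}  B: {$,b}
[3] — fixpoint
  S: {$}  A: {$,b}  B: {$,b}

FOLLOW(B) = ["$", "b"]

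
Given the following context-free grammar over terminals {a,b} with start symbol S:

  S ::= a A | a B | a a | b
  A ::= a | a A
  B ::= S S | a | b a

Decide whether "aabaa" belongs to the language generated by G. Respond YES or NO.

CNF form of G:
  S -> T0 A | T0 B | T0 T0 | b
  A -> T0 A | a
  B -> S S | T1 T0 | a
  T0 -> a
  T1 -> b

Fill CYK table bottom-up:
  [0..0]={A,B,T0}  "a"  orig:{A,B}
  [1..1]={A,B,T0}  "a"  orig:{A,B}
  [2..2]={S,T1}  "b"  orig:{S}
  [3..3]={A,B,T0}  "a"  orig:{A,B}
  [4..4]={A,B,T0}  "a"  orig:{A,B}
  [0..1]={A,S}  "aa"
  [1..2]=∅  "ab"
  [2..3]={B}  "ba"
  [3..4]={A,S}  "aa"
  [0..2]={B}  "aab"
  [1..3]={S}  "aba"
  [2..4]={B}  "baa"
  [0..3]=∅  "aaba"
  [1..4]={S}  "abaa"
  [0..4]=∅  "aabaa"

S ∉ T[0,4] ⇒ NO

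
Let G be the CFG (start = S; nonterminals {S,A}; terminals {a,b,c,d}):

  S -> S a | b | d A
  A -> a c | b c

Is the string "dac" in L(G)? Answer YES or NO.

Convert to CNF:
  S -> S T0 | T3 A | b
  A -> T0 T1 | T2 T1
  T0 -> a
  T1 -> c
  T2 -> b
  T3 -> d

CYK table (by increasing span):
  T[0,0] 'd' = {T3}  orig:{}
  T[1,1] 'a' = {T0}  orig:{}
  T[2,2] 'c' = {T1}  orig:{}
  T[0,1] 'da' = ∅
  T[1,2] 'ac' = {A}
  T[0,2] 'dac' = {S}

S ∈ T[0,2] ⇒ YES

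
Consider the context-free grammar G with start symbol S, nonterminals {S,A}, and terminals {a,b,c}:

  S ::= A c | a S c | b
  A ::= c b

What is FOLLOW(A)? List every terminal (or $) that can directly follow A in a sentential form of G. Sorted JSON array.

FIRST sets, iterate to fixpoint:
round 1:
  A via A→c b: +{c}
  S via S→A c: +{c}
  S via S→a S c: +{a}
  S via S→b: +{b}
  FIRST(S)={a,b,c}  FIRST(A)={c}
round 2: — fixpoint
  FIRST(S)={a,b,c}  FIRST(A)={c}

FOLLOW sets:
seed FOLLOW(S) with $
iter 1:
  S→A c: FOLLOW(A) ⊇ FIRST(c) = {c}; new: +{c}
  S→a S c: FOLLOW(S) ⊇ FIRST(c) = {c}; new: +{c}
  FOLLOW[S]={$,c}  FOLLOW[A]={c}
iter 2: — fixpoint
  FOLLOW[S]={$,c}  FOLLOW[A]={c}

FOLLOW(A) = ["c"]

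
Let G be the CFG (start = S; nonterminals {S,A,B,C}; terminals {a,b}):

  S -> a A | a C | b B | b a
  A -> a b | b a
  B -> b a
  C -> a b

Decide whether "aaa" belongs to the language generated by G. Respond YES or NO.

Convert to CNF:
  S -> T0 A | T0 C | T1 B | T1 T0
  A -> T0 T1 | T1 T0
  B -> T1 T0
  C -> T0 T1
  T0 -> a
  T1 -> b

Fill CYK table bottom-up:
  [0..0]={T0}  "a"  orig:{}
  [1..1]={T0}  "a"  orig:{}
  [2..2]={T0}  "a"  orig:{}
  [0..1]=∅  "aa"
  [1..2]=∅  "aa"
  [0..2]=∅  "aaa"

S ∉ T[0,2] ⇒ NO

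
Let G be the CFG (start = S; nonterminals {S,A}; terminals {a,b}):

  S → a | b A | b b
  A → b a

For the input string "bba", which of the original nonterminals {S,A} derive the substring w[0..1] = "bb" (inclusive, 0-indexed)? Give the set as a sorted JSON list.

Convert to CNF:
  S -> T0 A | T0 T0 | a
  A -> T0 T1
  T0 -> b
  T1 -> a

CYK fill (cells [i..j] with 0 ≤ i ≤ j ≤ 1 only):
  T[0,0] 'b' = {T0}  orig:{}
  T[1,1] 'b' = {T0}  orig:{}
  T[0,1] 'bb' = {S}

Original NTs in T[0,1] deriving "bb": ["S"]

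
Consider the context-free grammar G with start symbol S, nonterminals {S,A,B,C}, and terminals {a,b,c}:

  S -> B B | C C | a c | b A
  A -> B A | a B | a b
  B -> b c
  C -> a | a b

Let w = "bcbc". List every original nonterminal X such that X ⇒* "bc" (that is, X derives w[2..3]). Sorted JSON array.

Convert to CNF:
  S -> B B | C C | T0 T2 | T1 A
  A -> B A | T0 B | T0 T1
  B -> T1 T2
  C -> T0 T1 | a
  T0 -> a
  T1 -> b
  T2 -> c

CYK table (by increasing span) (cells [i..j] with 2 ≤ i ≤ j ≤ 3 only):
  T[2,2] 'b' = {T1}  orig:{}
  T[3,3] 'c' = {T2}  orig:{}
  T[2,3] 'bc' = {B}

Original NTs in T[2,3] deriving "bc": ["B"]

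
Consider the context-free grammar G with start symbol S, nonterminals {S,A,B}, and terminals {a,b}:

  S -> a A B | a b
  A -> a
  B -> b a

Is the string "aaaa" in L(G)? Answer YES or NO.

CNF form of G:
  S -> T1 T0 | T1 X2
  A -> a
  B -> T0 T1
  T0 -> b
  T1 -> a
  X2 -> A B

CYK fill:
  cell(0,0) a: {A,T1}  orig:{A}
  cell(1,1) a: {A,T1}  orig:{A}
  cell(2,2) a: {A,T1}  orig:{A}
  cell(3,3) a: {A,T1}  orig:{A}
  cell(0,1) aa: ∅
  cell(1,2) aa: ∅
  cell(2,3) aa: ∅
  cell(0,2) aaa: ∅
  cell(1,3) aaa: ∅
  cell(0,3) aaaa: ∅

S ∉ T[0,3] ⇒ NO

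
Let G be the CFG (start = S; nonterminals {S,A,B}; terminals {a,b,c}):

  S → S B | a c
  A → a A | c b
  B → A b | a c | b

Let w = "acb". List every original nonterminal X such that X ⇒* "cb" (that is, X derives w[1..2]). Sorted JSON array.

Convert to CNF:
  S -> S B | T0 T1
  A -> T0 A | T1 T2
  B -> A T2 | T0 T1 | b
  T0 -> a
  T1 -> c
  T2 -> b

CYK table (by increasing span) (cells [i..j] with 1 ≤ i ≤ j ≤ 2 only):
  cell(1,1) c: {T1}  orig:{}
  cell(2,2) b: {B,T2}  orig:{B}
  cell(1,2) cb: {A}

Original NTs in T[1,2] deriving "cb": ["A"]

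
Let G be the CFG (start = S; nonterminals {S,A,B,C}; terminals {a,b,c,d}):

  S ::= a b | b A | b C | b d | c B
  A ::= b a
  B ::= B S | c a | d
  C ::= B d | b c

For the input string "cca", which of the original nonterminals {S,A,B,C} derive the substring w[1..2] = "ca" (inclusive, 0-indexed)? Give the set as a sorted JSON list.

CNF form of G:
  S -> T0 A | T0 C | T0 T3 | T1 T0 | T2 B
  A -> T0 T1
  B -> B S | T2 T1 | d
  C -> B T3 | T0 T2
  T0 -> b
  T1 -> a
  T2 -> c
  T3 -> d

Fill CYK table bottom-up, restricted to cells inside w[1..2]:
  T[1,1] 'c' = {T2}  orig:{}
  T[2,2] 'a' = {T1}  orig:{}
  T[1,2] 'ca' = {B}

Original NTs in T[1,2] deriving "ca": ["B"]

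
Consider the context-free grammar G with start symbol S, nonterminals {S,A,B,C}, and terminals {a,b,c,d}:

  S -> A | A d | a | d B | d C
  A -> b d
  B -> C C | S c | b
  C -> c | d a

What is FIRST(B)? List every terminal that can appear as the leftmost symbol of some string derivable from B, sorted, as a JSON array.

Compute FIRST by fixpoint:
iter 1:
  A via A→b d: +{b}
  B via B→b: +{b}
  C via C→c: +{c}
  C via C→d a: +{d}
  S via S→A: +{b}
  S via S→a: +{a}
  S via S→d B: +{d}
  FIRST(S)={a,b,d}  FIRST(A)={b}  FIRST(B)={b}  FIRST(C)={c,d}
iter 2:
  B via B→C C: +{c,d}
  B via B→S c: +{a}
  FIRST(S)={a,b,d}  FIRST(A)={b}  FIRST(B)={a,b,c,d}  FIRST(C)={c,d}
iter 3: — fixpoint
  FIRST(S)={a,b,d}  FIRST(A)={b}  FIRST(B)={a,b,c,d}  FIRST(C)={c,d}

FIRST(B) = ["a", "b", "c", "d"]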